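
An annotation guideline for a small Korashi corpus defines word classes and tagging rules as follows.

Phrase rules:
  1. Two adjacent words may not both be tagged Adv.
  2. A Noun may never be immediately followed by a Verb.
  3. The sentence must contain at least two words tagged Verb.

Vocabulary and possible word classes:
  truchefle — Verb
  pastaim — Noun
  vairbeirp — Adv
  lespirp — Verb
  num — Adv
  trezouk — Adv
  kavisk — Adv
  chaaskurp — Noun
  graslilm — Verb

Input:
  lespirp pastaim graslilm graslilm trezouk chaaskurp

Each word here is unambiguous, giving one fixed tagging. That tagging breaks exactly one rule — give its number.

2

Fixed tagging: Verb Noun Verb Verb Adv Noun.
Checking each rule: R1 holds, R2 violated, R3 holds.
Only rule 2 fails.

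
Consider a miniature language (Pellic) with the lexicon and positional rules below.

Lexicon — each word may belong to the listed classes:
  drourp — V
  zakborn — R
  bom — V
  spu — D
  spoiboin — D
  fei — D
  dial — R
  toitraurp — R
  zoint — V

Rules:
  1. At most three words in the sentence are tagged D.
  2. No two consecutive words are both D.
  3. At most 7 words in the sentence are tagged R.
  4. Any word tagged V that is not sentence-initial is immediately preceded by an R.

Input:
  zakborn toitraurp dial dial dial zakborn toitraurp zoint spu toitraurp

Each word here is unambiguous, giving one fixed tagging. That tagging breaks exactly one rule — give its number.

3

Fixed tagging: R R R R R R R V D R.
Checking each rule: R1 pass, R2 pass, R3 fail, R4 pass.
Only rule 3 fails.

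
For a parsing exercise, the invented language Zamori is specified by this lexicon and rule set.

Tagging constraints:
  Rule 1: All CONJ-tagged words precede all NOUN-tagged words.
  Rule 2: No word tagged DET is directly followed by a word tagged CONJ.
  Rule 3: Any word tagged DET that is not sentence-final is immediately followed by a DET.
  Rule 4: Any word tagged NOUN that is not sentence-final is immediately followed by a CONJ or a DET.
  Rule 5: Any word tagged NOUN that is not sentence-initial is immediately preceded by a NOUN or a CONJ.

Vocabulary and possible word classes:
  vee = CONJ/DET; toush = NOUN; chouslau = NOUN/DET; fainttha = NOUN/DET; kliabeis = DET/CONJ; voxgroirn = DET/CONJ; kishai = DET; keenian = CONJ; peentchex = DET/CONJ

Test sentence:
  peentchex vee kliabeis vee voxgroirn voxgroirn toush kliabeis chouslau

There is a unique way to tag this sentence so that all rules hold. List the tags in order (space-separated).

CONJ CONJ CONJ CONJ CONJ CONJ NOUN DET DET

Candidates per position — 1:peentchex {DET,CONJ}; 2:vee {CONJ,DET}; 3:kliabeis {DET,CONJ}; 4:vee {CONJ,DET}; 5:voxgroirn {DET,CONJ}; 6:voxgroirn {DET,CONJ}; 7:toush {NOUN}; 8:kliabeis {DET,CONJ}; 9:chouslau {NOUN,DET}.
Position 1: DET is ruled out by rule 3; that leaves CONJ.
Position 2: DET is ruled out by rule 3; that leaves CONJ.
Position 3: DET is ruled out by rule 3; that leaves CONJ.
Position 4: DET is ruled out by rule 3; that leaves CONJ.
Position 5: DET is ruled out by rule 3; that leaves CONJ.
Position 6: DET is ruled out by rule 3; that leaves CONJ.
Position 8: CONJ is ruled out by rule 1; that leaves DET.
Position 9: NOUN is ruled out by rule 3; that leaves DET.
So the tagging must be: CONJ CONJ CONJ CONJ CONJ CONJ NOUN DET DET.
Verifying each rule — rule 1 ✓; rule 2 ✓; rule 3 ✓; rule 4 ✓; rule 5 ✓.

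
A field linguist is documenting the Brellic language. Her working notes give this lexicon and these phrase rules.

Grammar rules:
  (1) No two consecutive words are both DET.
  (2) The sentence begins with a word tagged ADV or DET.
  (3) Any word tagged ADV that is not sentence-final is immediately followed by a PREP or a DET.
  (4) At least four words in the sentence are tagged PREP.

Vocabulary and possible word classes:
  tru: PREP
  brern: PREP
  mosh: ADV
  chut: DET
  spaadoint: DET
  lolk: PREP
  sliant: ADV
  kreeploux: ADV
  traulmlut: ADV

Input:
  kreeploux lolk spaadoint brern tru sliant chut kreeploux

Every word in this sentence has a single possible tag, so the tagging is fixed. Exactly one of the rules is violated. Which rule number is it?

Fixed tagging: ADV PREP DET PREP PREP ADV DET ADV.
Checking each rule: R1 holds, R2 holds, R3 holds, R4 violated.
Only rule 4 fails.

4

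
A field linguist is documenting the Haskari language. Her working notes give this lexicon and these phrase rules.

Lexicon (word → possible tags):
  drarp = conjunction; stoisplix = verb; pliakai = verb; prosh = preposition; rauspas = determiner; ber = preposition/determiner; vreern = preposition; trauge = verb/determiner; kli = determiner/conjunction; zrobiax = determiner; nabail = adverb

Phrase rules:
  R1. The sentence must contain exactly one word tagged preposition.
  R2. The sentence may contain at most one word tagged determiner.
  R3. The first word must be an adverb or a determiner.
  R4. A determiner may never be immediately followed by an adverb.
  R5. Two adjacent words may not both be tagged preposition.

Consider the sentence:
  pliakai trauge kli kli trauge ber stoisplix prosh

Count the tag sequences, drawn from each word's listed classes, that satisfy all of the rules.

Candidates per position — 1:pliakai {verb}; 2:trauge {verb,determiner}; 3:kli {determiner,conjunction}; 4:kli {determiner,conjunction}; 5:trauge {verb,determiner}; 6:ber {preposition,determiner}; 7:stoisplix {verb}; 8:prosh {preposition}.
There are 32 candidate sequences in total.
Rule 3 cannot be satisfied by any choice of tags from the lexicon.
So there is no consistent tagging.
Count = 0.

0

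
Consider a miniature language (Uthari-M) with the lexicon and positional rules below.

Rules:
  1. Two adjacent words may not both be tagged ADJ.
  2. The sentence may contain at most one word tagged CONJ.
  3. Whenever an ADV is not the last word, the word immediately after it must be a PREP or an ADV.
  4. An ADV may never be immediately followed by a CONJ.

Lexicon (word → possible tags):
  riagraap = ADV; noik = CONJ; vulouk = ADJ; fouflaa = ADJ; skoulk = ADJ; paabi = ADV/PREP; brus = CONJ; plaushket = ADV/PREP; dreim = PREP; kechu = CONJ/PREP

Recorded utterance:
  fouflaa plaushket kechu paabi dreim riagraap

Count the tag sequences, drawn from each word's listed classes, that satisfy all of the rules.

Candidates per position — 1:fouflaa {ADJ}; 2:plaushket {ADV,PREP}; 3:kechu {CONJ,PREP}; 4:paabi {ADV,PREP}; 5:dreim {PREP}; 6:riagraap {ADV}.
There are 8 candidate sequences in total.
Checking each against the rules leaves 6 sequences.
Count = 6.

6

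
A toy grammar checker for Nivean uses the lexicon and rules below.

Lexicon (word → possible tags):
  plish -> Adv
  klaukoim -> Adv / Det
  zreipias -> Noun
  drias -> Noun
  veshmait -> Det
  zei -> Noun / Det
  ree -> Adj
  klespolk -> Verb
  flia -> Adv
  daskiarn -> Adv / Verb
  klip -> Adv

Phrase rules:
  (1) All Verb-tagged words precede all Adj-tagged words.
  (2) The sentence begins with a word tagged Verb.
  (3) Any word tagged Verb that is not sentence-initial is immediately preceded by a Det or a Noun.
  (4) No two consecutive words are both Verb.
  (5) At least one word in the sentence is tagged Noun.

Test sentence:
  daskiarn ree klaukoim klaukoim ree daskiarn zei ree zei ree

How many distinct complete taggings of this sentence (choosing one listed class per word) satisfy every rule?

Candidates per position — 1:daskiarn {Adv,Verb}; 2:ree {Adj}; 3:klaukoim {Adv,Det}; 4:klaukoim {Adv,Det}; 5:ree {Adj}; 6:daskiarn {Adv,Verb}; 7:zei {Noun,Det}; 8:ree {Adj}; 9:zei {Noun,Det}; 10:ree {Adj}.
There are 64 candidate sequences in total.
Checking each against the rules leaves 12 sequences.
Count = 12.

12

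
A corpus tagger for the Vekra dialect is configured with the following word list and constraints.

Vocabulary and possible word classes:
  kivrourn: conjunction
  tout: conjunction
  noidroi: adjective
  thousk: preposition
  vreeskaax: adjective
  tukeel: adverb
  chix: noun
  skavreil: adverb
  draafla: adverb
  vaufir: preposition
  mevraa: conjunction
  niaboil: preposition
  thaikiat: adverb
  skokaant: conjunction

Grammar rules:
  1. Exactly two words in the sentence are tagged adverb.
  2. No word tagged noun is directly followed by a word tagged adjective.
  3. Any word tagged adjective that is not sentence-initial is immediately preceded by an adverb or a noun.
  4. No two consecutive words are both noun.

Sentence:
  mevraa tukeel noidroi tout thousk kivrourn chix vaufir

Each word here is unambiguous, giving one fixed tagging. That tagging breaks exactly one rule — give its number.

1

Fixed tagging: conjunction adverb adjective conjunction preposition conjunction noun preposition.
Checking each rule: R1 fails, R2 ok, R3 ok, R4 ok.
Only rule 1 fails.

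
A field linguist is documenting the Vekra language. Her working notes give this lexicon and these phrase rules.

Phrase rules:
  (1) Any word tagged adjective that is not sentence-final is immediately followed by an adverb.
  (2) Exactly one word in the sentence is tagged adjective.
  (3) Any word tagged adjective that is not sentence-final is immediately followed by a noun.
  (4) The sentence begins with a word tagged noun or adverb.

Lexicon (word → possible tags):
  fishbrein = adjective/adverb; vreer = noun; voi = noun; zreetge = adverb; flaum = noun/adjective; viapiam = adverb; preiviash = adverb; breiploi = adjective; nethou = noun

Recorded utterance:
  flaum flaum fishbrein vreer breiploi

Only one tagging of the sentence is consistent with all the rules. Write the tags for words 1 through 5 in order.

Candidates per position — 1:flaum {noun,adjective}; 2:flaum {noun,adjective}; 3:fishbrein {adjective,adverb}; 4:vreer {noun}; 5:breiploi {adjective}.
Position 1: tagging it adjective would leave rule 1 unsatisfiable, so it must be noun.
Position 2: tagging it adjective would leave rule 2 unsatisfiable, so it must be noun.
Position 3: tagging it adjective would leave rule 1 unsatisfiable, so it must be adverb.
The only consistent sequence is: noun noun adverb noun adjective.
Rule-by-rule: rule 1 holds; rule 2 holds; rule 3 holds; rule 4 holds.

noun noun adverb noun adjective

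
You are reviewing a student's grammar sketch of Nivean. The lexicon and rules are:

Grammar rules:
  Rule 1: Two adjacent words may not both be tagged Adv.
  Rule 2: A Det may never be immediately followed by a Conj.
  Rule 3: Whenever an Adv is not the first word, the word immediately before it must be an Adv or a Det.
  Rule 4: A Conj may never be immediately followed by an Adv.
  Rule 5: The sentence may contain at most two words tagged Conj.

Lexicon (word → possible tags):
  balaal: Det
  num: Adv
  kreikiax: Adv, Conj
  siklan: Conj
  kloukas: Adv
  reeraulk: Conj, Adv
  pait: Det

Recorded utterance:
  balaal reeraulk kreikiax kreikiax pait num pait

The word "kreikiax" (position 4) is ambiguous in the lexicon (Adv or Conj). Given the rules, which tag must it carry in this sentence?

Candidates per position — 1:balaal {Det}; 2:reeraulk {Conj,Adv}; 3:kreikiax {Adv,Conj}; 4:kreikiax {Adv,Conj}; 5:pait {Det}; 6:num {Adv}; 7:pait {Det}.
If word 2 were Conj, no tagging could satisfy rule 2; so word 2 is Adv.
If word 3 were Adv, no tagging could satisfy rule 1; so word 3 is Conj.
If word 4 were Adv, no tagging could satisfy rule 3; so word 4 is Conj.
The only consistent sequence is: Det Adv Conj Conj Det Adv Det.
Verifying each rule — rule 1 holds; rule 2 holds; rule 3 holds; rule 4 holds; rule 5 holds.

Conj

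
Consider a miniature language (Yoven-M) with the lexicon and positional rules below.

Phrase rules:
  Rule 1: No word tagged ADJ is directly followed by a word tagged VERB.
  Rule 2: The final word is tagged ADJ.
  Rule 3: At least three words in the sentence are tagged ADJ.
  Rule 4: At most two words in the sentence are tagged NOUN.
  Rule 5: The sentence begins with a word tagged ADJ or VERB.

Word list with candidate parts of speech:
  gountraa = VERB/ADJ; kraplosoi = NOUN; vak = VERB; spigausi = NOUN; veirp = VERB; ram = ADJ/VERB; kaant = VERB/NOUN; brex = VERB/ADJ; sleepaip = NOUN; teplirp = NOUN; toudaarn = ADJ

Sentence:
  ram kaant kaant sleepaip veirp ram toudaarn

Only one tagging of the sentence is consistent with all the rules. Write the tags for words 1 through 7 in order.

ADJ NOUN VERB NOUN VERB ADJ ADJ

Candidates per position — 1:ram {ADJ,VERB}; 2:kaant {VERB,NOUN}; 3:kaant {VERB,NOUN}; 4:sleepaip {NOUN}; 5:veirp {VERB}; 6:ram {ADJ,VERB}; 7:toudaarn {ADJ}.
At position 1, choosing VERB makes rule 3 impossible to satisfy; hence ADJ.
At position 2, choosing VERB makes rule 1 impossible to satisfy; hence NOUN.
At position 3, choosing NOUN makes rule 4 impossible to satisfy; hence VERB.
At position 6, choosing VERB makes rule 3 impossible to satisfy; hence ADJ.
So the tagging must be: ADJ NOUN VERB NOUN VERB ADJ ADJ.
Checking: rule 1 satisfied; rule 2 satisfied; rule 3 satisfied; rule 4 satisfied; rule 5 satisfied.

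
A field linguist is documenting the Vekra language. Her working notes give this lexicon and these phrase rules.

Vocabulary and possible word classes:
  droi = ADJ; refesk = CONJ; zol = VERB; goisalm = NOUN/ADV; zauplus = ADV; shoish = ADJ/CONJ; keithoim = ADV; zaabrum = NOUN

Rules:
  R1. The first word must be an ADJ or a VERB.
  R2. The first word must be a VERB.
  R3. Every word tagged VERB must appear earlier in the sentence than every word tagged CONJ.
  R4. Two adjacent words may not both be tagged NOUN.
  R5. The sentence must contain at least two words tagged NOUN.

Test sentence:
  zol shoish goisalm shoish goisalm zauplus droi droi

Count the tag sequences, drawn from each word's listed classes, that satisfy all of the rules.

Candidates per position — 1:zol {VERB}; 2:shoish {ADJ,CONJ}; 3:goisalm {NOUN,ADV}; 4:shoish {ADJ,CONJ}; 5:goisalm {NOUN,ADV}; 6:zauplus {ADV}; 7:droi {ADJ}; 8:droi {ADJ}.
There are 16 candidate sequences in total.
The sequences that satisfy every rule: VERB ADJ NOUN ADJ NOUN ADV ADJ ADJ; VERB ADJ NOUN CONJ NOUN ADV ADJ ADJ; VERB CONJ NOUN ADJ NOUN ADV ADJ ADJ; VERB CONJ NOUN CONJ NOUN ADV ADJ ADJ.
Count = 4.

4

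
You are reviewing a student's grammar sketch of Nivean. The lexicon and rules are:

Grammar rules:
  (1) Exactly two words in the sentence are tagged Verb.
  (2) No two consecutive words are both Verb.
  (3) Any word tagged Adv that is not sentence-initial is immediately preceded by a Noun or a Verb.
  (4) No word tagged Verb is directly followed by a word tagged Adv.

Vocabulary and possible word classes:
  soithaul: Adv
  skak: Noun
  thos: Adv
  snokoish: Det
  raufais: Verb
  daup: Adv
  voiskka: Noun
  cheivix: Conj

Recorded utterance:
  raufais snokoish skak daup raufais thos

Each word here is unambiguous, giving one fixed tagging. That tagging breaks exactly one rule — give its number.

4

Fixed tagging: Verb Det Noun Adv Verb Adv.
Applying the rules: R1 ok, R2 ok, R3 ok, R4 fails.
Only rule 4 fails.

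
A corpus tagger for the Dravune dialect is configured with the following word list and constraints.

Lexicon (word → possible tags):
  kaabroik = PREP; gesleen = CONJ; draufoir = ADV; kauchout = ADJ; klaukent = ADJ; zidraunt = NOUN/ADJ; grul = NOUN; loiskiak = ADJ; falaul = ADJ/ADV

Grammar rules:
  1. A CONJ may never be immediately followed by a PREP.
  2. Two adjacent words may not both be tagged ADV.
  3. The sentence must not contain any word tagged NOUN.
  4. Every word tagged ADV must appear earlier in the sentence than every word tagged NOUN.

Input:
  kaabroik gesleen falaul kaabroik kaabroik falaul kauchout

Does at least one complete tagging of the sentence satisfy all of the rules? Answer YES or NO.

Candidates per position — 1:kaabroik {PREP}; 2:gesleen {CONJ}; 3:falaul {ADJ,ADV}; 4:kaabroik {PREP}; 5:kaabroik {PREP}; 6:falaul {ADJ,ADV}; 7:kauchout {ADJ}.
One satisfying assignment: PREP CONJ ADV PREP PREP ADJ ADJ.
Rule-by-rule: rule 1 ok; rule 2 ok; rule 3 ok; rule 4 ok.

YES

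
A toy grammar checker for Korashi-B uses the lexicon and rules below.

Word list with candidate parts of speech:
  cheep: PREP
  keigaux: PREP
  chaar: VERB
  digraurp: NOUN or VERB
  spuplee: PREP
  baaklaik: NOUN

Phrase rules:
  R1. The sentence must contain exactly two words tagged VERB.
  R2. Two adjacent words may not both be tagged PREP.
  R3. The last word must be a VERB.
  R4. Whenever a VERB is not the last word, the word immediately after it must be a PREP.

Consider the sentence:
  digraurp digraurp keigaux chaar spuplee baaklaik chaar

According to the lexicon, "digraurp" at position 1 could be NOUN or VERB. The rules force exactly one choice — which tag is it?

Candidates per position — 1:digraurp {NOUN,VERB}; 2:digraurp {NOUN,VERB}; 3:keigaux {PREP}; 4:chaar {VERB}; 5:spuplee {PREP}; 6:baaklaik {NOUN}; 7:chaar {VERB}.
If word 1 were VERB, no tagging could satisfy rule 1; so word 1 is NOUN.
If word 2 were VERB, no tagging could satisfy rule 1; so word 2 is NOUN.
That leaves exactly one tagging: NOUN NOUN PREP VERB PREP NOUN VERB.
Verifying each rule — rule 1 ok; rule 2 ok; rule 3 ok; rule 4 ok.

NOUN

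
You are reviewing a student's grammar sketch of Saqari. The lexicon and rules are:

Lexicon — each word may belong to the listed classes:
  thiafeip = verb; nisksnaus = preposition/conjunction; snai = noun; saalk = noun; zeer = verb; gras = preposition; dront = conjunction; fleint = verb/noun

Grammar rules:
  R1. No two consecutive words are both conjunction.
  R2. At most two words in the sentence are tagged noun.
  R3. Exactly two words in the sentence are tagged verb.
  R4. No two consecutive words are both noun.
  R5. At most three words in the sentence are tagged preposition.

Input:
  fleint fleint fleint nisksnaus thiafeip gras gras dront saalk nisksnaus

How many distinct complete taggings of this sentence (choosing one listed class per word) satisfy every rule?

0

Candidates per position — 1:fleint {verb,noun}; 2:fleint {verb,noun}; 3:fleint {verb,noun}; 4:nisksnaus {preposition,conjunction}; 5:thiafeip {verb}; 6:gras {preposition}; 7:gras {preposition}; 8:dront {conjunction}; 9:saalk {noun}; 10:nisksnaus {preposition,conjunction}.
There are 32 candidate sequences in total.
Every candidate sequence violates at least one rule; no consistent tagging exists.
Count = 0.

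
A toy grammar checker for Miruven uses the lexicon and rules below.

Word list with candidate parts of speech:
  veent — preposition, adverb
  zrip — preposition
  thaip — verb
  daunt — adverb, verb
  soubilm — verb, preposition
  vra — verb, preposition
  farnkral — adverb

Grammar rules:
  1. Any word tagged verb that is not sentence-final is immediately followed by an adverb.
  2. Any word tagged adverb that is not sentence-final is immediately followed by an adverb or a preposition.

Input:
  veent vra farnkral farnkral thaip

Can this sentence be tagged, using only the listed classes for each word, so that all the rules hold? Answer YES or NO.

NO

Candidates per position — 1:veent {preposition,adverb}; 2:vra {verb,preposition}; 3:farnkral {adverb}; 4:farnkral {adverb}; 5:thaip {verb}.
Rule 2 cannot be satisfied by any choice of tags from the lexicon.
So there is no consistent tagging.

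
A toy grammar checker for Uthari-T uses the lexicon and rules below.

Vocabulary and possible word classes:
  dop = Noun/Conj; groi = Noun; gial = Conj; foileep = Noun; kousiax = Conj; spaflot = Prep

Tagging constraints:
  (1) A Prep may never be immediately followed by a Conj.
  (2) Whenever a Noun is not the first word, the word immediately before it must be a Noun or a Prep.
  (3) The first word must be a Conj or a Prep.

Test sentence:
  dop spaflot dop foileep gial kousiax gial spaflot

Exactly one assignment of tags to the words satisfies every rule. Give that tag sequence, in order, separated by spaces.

Candidates per position — 1:dop {Noun,Conj}; 2:spaflot {Prep}; 3:dop {Noun,Conj}; 4:foileep {Noun}; 5:gial {Conj}; 6:kousiax {Conj}; 7:gial {Conj}; 8:spaflot {Prep}.
If word 1 were Noun, no tagging could satisfy rule 3; so word 1 is Conj.
If word 3 were Conj, no tagging could satisfy rule 1; so word 3 is Noun.
The only consistent sequence is: Conj Prep Noun Noun Conj Conj Conj Prep.
Verifying each rule — rule 1 ✓; rule 2 ✓; rule 3 ✓.

Conj Prep Noun Noun Conj Conj Conj Prep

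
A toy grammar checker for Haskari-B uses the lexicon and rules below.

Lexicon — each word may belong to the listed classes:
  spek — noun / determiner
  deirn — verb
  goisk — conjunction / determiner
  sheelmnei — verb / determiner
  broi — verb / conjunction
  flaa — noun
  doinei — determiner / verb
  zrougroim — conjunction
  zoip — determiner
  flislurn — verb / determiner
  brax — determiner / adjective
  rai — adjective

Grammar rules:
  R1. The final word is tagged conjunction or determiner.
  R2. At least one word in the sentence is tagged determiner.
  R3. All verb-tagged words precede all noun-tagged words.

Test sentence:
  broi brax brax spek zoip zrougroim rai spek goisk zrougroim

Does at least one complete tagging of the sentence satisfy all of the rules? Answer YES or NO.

YES

Candidates per position — 1:broi {verb,conjunction}; 2:brax {determiner,adjective}; 3:brax {determiner,adjective}; 4:spek {noun,determiner}; 5:zoip {determiner}; 6:zrougroim {conjunction}; 7:rai {adjective}; 8:spek {noun,determiner}; 9:goisk {conjunction,determiner}; 10:zrougroim {conjunction}.
One satisfying assignment: conjunction adjective adjective determiner determiner conjunction adjective determiner conjunction conjunction.
Check: rule 1 ✓; rule 2 ✓; rule 3 ✓.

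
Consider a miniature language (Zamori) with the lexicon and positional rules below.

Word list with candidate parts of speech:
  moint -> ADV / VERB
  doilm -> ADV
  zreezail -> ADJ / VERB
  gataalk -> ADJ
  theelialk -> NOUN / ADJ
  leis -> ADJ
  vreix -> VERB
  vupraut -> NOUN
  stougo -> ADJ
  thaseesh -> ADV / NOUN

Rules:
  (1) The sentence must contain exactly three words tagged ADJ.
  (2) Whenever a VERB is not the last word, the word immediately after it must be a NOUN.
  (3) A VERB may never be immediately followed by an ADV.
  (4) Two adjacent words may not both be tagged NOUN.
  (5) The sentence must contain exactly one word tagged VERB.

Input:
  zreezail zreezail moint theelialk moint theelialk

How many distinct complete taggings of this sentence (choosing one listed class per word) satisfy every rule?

2

Candidates per position — 1:zreezail {ADJ,VERB}; 2:zreezail {ADJ,VERB}; 3:moint {ADV,VERB}; 4:theelialk {NOUN,ADJ}; 5:moint {ADV,VERB}; 6:theelialk {NOUN,ADJ}.
There are 64 candidate sequences in total.
The sequences that satisfy every rule: ADJ ADJ ADV ADJ VERB NOUN; ADJ ADJ VERB NOUN ADV ADJ.
Count = 2.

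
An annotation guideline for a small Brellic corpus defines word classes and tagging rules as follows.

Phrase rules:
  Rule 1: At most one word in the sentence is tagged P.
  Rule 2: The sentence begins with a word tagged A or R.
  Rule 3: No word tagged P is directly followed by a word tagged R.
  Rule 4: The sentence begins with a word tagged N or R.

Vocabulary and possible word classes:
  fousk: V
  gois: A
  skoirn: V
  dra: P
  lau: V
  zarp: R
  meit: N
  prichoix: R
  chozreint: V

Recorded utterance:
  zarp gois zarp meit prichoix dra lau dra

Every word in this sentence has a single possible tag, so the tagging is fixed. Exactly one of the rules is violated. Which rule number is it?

1

Fixed tagging: R A R N R P V P.
Applying the rules: R1 violated, R2 holds, R3 holds, R4 holds.
Only rule 1 fails.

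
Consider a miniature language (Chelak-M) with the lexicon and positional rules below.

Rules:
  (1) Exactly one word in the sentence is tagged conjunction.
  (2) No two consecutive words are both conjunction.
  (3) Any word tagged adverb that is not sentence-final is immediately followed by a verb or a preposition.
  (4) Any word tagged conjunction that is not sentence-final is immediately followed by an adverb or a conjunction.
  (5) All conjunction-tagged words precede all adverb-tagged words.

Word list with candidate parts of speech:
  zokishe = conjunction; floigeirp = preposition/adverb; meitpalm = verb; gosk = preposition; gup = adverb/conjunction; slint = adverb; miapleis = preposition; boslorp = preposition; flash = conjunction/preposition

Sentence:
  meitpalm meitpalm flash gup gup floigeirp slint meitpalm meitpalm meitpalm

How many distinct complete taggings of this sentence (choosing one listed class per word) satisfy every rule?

1

Candidates per position — 1:meitpalm {verb}; 2:meitpalm {verb}; 3:flash {conjunction,preposition}; 4:gup {adverb,conjunction}; 5:gup {adverb,conjunction}; 6:floigeirp {preposition,adverb}; 7:slint {adverb}; 8:meitpalm {verb}; 9:meitpalm {verb}; 10:meitpalm {verb}.
There are 16 candidate sequences in total.
The sequences that satisfy every rule: verb verb preposition conjunction adverb preposition adverb verb verb verb.
Count = 1.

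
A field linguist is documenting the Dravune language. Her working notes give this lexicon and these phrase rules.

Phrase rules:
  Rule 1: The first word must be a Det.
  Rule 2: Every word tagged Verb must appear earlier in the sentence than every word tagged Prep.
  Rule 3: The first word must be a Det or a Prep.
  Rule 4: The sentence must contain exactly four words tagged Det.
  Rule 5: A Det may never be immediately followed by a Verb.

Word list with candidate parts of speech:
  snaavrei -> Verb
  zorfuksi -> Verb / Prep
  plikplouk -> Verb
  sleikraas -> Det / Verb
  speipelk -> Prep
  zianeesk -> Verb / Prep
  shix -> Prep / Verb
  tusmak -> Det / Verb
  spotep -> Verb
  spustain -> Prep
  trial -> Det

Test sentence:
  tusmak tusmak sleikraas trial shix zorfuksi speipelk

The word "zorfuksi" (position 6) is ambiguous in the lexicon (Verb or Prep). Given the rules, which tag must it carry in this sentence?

Prep

Candidates per position — 1:tusmak {Det,Verb}; 2:tusmak {Det,Verb}; 3:sleikraas {Det,Verb}; 4:trial {Det}; 5:shix {Prep,Verb}; 6:zorfuksi {Verb,Prep}; 7:speipelk {Prep}.
Position 1: Verb is ruled out by rule 1; that leaves Det.
Position 2: Verb is ruled out by rule 4; that leaves Det.
Position 3: Verb is ruled out by rule 4; that leaves Det.
Position 5: Verb is ruled out by rule 5; that leaves Prep.
Position 6: Verb is ruled out by rule 2; that leaves Prep.
The only consistent sequence is: Det Det Det Det Prep Prep Prep.
Checking: rule 1 satisfied; rule 2 satisfied; rule 3 satisfied; rule 4 satisfied; rule 5 satisfied.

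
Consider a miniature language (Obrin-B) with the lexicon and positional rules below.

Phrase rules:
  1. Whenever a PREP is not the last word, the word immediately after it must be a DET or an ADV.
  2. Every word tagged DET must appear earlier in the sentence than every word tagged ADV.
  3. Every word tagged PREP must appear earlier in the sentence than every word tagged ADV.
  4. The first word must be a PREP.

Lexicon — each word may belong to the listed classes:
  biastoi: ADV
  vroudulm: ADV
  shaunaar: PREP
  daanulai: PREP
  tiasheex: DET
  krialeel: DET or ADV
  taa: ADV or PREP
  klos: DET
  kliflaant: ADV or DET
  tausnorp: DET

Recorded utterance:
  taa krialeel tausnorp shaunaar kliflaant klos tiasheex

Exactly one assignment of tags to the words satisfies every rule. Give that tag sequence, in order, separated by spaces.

PREP DET DET PREP DET DET DET

Candidates per position — 1:taa {ADV,PREP}; 2:krialeel {DET,ADV}; 3:tausnorp {DET}; 4:shaunaar {PREP}; 5:kliflaant {ADV,DET}; 6:klos {DET}; 7:tiasheex {DET}.
Position 1: ADV is ruled out by rule 2; that leaves PREP.
Position 2: ADV is ruled out by rule 2; that leaves DET.
Position 5: ADV is ruled out by rule 2; that leaves DET.
That leaves exactly one tagging: PREP DET DET PREP DET DET DET.
Check: rule 1 ✓; rule 2 ✓; rule 3 ✓; rule 4 ✓.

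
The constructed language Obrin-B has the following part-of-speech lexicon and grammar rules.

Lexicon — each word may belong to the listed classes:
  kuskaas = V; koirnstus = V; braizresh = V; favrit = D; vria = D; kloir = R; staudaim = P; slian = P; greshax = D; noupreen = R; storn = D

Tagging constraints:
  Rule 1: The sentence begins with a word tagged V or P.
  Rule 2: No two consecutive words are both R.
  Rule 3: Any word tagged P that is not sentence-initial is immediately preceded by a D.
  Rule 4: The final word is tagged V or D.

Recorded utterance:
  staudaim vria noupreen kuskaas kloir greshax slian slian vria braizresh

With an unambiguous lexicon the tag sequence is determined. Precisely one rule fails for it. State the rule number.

3

Fixed tagging: P D R V R D P P D V.
Applying the rules: R1 ok, R2 ok, R3 fails, R4 ok.
Only rule 3 fails.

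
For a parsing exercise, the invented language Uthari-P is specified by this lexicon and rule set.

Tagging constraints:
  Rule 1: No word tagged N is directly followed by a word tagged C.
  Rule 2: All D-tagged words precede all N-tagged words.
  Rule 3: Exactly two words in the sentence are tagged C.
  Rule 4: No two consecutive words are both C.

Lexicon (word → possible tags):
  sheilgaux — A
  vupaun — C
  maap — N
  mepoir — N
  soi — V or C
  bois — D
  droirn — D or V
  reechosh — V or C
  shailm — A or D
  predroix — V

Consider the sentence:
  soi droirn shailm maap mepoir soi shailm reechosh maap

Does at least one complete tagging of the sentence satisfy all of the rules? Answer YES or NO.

Candidates per position — 1:soi {V,C}; 2:droirn {D,V}; 3:shailm {A,D}; 4:maap {N}; 5:mepoir {N}; 6:soi {V,C}; 7:shailm {A,D}; 8:reechosh {V,C}; 9:maap {N}.
One satisfying assignment: C V A N N V A C N.
Rule-by-rule: rule 1 ✓; rule 2 ✓; rule 3 ✓; rule 4 ✓.

YES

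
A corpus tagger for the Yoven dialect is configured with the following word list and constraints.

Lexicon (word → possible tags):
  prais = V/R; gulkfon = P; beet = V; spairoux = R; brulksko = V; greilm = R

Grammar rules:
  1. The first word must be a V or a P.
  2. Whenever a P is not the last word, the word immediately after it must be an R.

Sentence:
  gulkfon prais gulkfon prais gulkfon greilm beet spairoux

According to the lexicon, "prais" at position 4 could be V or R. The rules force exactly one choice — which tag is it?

R

Candidates per position — 1:gulkfon {P}; 2:prais {V,R}; 3:gulkfon {P}; 4:prais {V,R}; 5:gulkfon {P}; 6:greilm {R}; 7:beet {V}; 8:spairoux {R}.
Position 2: tagging it V would leave rule 2 unsatisfiable, so it must be R.
Position 4: tagging it V would leave rule 2 unsatisfiable, so it must be R.
So the tagging must be: P R P R P R V R.
Verifying each rule — rule 1 ✓; rule 2 ✓.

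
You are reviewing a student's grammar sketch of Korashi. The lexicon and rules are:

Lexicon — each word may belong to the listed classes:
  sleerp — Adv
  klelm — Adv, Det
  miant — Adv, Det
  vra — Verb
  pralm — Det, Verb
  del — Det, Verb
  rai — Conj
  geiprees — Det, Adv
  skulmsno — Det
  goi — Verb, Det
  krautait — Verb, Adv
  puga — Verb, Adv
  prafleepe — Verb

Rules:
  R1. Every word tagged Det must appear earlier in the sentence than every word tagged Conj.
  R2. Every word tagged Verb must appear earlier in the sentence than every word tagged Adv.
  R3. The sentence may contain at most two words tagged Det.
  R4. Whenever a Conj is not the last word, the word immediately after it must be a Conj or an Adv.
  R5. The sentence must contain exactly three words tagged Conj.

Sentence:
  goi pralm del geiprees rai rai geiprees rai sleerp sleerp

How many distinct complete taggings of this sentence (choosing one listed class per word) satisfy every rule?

Candidates per position — 1:goi {Verb,Det}; 2:pralm {Det,Verb}; 3:del {Det,Verb}; 4:geiprees {Det,Adv}; 5:rai {Conj}; 6:rai {Conj}; 7:geiprees {Det,Adv}; 8:rai {Conj}; 9:sleerp {Adv}; 10:sleerp {Adv}.
There are 32 candidate sequences in total.
Checking each against the rules leaves 11 sequences.
Count = 11.

11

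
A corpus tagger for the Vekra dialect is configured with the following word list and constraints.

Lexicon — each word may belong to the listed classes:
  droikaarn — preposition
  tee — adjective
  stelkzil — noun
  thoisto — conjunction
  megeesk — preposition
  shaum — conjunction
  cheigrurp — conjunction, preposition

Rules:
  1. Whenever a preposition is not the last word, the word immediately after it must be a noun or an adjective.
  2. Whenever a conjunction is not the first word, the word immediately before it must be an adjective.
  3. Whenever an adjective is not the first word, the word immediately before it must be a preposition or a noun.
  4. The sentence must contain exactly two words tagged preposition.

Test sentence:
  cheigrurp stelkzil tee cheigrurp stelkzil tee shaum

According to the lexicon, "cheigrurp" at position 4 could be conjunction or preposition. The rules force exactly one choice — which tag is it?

Candidates per position — 1:cheigrurp {conjunction,preposition}; 2:stelkzil {noun}; 3:tee {adjective}; 4:cheigrurp {conjunction,preposition}; 5:stelkzil {noun}; 6:tee {adjective}; 7:shaum {conjunction}.
If word 1 were conjunction, no tagging could satisfy rule 4; so word 1 is preposition.
If word 4 were conjunction, no tagging could satisfy rule 4; so word 4 is preposition.
That leaves exactly one tagging: preposition noun adjective preposition noun adjective conjunction.
Verifying each rule — rule 1 ok; rule 2 ok; rule 3 ok; rule 4 ok.

preposition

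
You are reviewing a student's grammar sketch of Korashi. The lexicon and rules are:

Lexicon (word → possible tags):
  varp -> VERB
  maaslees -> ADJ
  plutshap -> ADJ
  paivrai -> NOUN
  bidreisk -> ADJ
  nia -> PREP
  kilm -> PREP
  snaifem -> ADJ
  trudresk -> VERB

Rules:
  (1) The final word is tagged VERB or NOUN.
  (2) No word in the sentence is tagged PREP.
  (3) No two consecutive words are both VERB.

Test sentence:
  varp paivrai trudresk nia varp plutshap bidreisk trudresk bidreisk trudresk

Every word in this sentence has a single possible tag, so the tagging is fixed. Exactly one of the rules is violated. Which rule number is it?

Fixed tagging: VERB NOUN VERB PREP VERB ADJ ADJ VERB ADJ VERB.
Rule check: R1 pass, R2 fail, R3 pass.
Only rule 2 fails.

2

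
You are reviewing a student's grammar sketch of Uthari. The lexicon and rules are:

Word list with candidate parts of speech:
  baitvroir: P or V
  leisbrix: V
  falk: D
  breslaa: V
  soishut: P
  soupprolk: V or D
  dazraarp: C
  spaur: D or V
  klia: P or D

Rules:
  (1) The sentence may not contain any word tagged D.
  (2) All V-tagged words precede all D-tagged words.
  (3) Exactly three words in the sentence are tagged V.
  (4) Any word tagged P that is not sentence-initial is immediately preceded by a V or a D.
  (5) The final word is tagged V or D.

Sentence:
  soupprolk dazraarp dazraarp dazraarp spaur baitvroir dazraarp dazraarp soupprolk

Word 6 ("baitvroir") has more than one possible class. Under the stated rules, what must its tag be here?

Candidates per position — 1:soupprolk {V,D}; 2:dazraarp {C}; 3:dazraarp {C}; 4:dazraarp {C}; 5:spaur {D,V}; 6:baitvroir {P,V}; 7:dazraarp {C}; 8:dazraarp {C}; 9:soupprolk {V,D}.
Word 1 cannot be D — rule 1 would then fail for every completion. It is V.
Word 5 cannot be D — rule 1 would then fail for every completion. It is V.
Word 9 cannot be D — rule 1 would then fail for every completion. It is V.
Word 6 cannot be V — rule 3 would then fail for every completion. It is P.
So the tagging must be: V C C C V P C C V.
Checking: rule 1 holds; rule 2 holds; rule 3 holds; rule 4 holds; rule 5 holds.

P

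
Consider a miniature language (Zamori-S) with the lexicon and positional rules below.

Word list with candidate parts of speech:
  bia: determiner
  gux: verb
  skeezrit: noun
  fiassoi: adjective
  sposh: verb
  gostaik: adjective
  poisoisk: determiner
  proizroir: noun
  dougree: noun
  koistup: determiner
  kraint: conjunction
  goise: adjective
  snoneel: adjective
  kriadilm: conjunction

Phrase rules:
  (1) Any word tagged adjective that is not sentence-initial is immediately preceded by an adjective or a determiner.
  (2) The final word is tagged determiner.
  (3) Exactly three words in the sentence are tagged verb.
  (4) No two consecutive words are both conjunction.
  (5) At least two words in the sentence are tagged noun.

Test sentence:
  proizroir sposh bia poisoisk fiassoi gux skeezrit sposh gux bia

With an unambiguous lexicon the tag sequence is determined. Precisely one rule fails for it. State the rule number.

3

Fixed tagging: noun verb determiner determiner adjective verb noun verb verb determiner.
Rule check: R1 ok, R2 ok, R3 fails, R4 ok, R5 ok.
Only rule 3 fails.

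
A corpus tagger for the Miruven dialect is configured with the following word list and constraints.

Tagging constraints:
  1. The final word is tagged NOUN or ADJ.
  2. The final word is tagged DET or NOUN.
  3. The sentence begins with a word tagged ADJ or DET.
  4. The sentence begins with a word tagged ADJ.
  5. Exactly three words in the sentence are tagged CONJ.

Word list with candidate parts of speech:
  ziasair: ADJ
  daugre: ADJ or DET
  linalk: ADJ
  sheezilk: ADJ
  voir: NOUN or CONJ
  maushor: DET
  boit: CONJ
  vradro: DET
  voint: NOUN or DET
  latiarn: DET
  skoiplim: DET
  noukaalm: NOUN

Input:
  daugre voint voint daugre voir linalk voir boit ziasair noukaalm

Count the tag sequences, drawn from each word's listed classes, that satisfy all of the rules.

8

Candidates per position — 1:daugre {ADJ,DET}; 2:voint {NOUN,DET}; 3:voint {NOUN,DET}; 4:daugre {ADJ,DET}; 5:voir {NOUN,CONJ}; 6:linalk {ADJ}; 7:voir {NOUN,CONJ}; 8:boit {CONJ}; 9:ziasair {ADJ}; 10:noukaalm {NOUN}.
There are 64 candidate sequences in total.
Checking each against the rules leaves 8 sequences.
Count = 8.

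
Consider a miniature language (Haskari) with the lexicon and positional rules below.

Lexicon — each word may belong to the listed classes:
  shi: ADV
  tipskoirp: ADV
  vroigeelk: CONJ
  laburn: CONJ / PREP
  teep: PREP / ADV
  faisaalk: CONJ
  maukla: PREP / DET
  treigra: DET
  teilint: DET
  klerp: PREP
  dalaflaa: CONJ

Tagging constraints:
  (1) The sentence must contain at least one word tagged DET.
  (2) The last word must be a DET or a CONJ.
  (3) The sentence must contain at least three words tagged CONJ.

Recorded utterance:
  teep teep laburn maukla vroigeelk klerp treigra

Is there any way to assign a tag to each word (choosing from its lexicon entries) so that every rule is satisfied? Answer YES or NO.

NO

Candidates per position — 1:teep {PREP,ADV}; 2:teep {PREP,ADV}; 3:laburn {CONJ,PREP}; 4:maukla {PREP,DET}; 5:vroigeelk {CONJ}; 6:klerp {PREP}; 7:treigra {DET}.
Rule 3 cannot be satisfied by any choice of tags from the lexicon.
So there is no consistent tagging.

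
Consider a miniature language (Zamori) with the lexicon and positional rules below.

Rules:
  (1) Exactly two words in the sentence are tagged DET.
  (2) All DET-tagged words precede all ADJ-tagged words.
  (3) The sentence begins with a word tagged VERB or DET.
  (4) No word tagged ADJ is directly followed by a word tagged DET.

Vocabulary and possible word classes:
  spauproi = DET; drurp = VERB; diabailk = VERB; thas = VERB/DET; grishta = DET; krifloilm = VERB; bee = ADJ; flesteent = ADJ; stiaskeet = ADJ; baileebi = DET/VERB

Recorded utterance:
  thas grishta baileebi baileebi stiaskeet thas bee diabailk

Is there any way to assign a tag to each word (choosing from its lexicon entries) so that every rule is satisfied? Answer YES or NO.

Candidates per position — 1:thas {VERB,DET}; 2:grishta {DET}; 3:baileebi {DET,VERB}; 4:baileebi {DET,VERB}; 5:stiaskeet {ADJ}; 6:thas {VERB,DET}; 7:bee {ADJ}; 8:diabailk {VERB}.
One satisfying assignment: DET DET VERB VERB ADJ VERB ADJ VERB.
Checking: rule 1 ✓; rule 2 ✓; rule 3 ✓; rule 4 ✓.

YES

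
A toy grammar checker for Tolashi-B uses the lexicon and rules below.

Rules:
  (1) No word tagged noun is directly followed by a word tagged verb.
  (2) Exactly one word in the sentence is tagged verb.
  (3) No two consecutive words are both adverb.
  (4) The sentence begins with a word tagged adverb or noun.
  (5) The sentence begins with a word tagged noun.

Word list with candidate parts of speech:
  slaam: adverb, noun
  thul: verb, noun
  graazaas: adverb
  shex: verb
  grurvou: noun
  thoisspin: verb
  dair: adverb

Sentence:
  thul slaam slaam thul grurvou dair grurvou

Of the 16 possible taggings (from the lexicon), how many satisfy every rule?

1

Candidates per position — 1:thul {verb,noun}; 2:slaam {adverb,noun}; 3:slaam {adverb,noun}; 4:thul {verb,noun}; 5:grurvou {noun}; 6:dair {adverb}; 7:grurvou {noun}.
There are 16 candidate sequences in total.
The sequences that satisfy every rule: noun noun adverb verb noun adverb noun.
Count = 1.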